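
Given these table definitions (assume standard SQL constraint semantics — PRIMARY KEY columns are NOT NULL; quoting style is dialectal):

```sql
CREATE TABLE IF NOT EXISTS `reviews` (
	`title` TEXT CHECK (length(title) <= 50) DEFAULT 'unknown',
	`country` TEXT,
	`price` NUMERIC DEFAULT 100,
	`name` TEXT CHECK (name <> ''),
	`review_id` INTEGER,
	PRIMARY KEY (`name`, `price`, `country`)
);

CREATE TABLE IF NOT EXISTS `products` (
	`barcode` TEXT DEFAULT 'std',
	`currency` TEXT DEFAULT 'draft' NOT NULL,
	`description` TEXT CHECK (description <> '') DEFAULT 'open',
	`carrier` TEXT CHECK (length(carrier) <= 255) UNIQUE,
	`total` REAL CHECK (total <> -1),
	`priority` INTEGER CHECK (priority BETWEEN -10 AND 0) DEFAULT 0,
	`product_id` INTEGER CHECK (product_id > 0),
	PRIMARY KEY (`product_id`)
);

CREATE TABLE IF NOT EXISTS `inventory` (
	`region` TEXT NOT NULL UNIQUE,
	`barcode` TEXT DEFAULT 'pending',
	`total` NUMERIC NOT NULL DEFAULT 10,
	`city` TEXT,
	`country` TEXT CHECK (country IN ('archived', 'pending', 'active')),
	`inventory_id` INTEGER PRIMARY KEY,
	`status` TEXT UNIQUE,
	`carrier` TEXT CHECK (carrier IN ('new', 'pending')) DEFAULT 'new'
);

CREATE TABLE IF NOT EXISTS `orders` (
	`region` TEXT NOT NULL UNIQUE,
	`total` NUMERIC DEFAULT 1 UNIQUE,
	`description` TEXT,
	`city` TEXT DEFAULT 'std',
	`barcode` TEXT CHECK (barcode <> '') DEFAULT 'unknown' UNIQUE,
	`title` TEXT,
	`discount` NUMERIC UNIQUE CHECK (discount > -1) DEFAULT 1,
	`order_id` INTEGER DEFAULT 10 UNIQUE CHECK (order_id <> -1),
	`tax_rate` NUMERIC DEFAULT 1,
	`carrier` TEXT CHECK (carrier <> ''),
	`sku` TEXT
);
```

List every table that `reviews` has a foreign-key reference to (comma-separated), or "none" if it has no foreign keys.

none

No column in reviews has a REFERENCES clause.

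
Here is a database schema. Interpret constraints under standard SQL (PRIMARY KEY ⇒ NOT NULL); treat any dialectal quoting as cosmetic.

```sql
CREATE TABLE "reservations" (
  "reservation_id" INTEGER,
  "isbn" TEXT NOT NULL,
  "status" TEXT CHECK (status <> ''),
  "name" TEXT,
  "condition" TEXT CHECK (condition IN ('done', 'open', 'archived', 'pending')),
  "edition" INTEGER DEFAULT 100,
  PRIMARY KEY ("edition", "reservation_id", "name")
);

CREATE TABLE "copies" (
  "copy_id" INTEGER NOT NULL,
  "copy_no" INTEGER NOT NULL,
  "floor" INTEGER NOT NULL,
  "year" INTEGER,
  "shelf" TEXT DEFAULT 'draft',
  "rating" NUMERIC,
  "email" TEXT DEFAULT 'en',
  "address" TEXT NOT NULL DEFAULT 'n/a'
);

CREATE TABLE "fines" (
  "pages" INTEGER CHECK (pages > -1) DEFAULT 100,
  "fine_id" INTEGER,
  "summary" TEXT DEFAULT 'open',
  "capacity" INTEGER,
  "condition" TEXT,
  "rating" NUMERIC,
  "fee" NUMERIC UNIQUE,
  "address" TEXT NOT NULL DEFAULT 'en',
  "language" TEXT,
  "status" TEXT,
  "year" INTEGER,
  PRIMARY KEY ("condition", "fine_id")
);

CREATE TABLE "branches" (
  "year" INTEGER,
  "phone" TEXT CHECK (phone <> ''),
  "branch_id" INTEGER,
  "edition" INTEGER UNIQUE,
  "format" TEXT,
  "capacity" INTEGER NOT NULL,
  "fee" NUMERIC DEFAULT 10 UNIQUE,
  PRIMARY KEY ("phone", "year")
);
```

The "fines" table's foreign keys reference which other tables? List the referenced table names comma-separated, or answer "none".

none

No column in fines has a REFERENCES clause.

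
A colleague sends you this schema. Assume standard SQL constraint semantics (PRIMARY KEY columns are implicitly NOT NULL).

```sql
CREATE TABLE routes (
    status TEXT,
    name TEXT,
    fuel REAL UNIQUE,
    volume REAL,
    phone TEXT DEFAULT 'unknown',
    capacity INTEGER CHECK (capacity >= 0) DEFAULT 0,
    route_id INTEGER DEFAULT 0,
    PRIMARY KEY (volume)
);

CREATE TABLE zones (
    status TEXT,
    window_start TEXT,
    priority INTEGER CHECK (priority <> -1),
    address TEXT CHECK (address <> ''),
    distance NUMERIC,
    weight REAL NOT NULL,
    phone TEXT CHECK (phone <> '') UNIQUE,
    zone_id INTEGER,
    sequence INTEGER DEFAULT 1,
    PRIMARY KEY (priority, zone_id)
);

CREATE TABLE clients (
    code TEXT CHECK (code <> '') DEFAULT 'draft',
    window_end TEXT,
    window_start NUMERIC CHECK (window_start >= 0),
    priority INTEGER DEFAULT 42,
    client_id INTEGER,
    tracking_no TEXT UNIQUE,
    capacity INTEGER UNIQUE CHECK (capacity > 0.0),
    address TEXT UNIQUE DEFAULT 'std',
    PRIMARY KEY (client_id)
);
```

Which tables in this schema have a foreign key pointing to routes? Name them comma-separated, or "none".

No REFERENCES clause anywhere in the schema names routes.

none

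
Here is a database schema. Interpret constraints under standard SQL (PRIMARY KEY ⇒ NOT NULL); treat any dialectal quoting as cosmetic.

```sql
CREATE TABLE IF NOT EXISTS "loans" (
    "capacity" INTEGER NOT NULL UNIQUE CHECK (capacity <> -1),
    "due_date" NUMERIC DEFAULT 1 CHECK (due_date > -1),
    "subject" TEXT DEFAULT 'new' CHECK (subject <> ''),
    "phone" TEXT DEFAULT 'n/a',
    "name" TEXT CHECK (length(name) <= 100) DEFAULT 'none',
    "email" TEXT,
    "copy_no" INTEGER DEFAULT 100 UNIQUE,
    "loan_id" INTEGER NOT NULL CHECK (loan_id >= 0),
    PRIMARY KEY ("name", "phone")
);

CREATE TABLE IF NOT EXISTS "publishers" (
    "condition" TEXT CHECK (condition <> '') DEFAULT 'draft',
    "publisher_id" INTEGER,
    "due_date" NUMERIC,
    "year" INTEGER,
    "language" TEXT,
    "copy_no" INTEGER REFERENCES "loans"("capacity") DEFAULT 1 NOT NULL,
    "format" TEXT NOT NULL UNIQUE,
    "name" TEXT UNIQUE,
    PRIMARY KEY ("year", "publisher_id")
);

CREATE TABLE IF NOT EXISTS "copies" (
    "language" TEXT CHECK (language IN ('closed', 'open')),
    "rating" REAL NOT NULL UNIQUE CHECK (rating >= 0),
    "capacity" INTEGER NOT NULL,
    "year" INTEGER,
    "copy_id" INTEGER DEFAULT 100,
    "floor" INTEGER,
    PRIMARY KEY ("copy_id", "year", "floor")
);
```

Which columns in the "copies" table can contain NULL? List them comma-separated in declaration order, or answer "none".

- language: CHECK does not forbid NULL (a CHECK constraint passes when its expression is NULL) → nullable.
- rating: declared NOT NULL → not nullable.
- capacity: declared NOT NULL → not nullable.
- year: part of the PRIMARY KEY, which implies NOT NULL → not nullable.
- copy_id: part of the PRIMARY KEY, which implies NOT NULL → not nullable.
- floor: part of the PRIMARY KEY, which implies NOT NULL → not nullable.

language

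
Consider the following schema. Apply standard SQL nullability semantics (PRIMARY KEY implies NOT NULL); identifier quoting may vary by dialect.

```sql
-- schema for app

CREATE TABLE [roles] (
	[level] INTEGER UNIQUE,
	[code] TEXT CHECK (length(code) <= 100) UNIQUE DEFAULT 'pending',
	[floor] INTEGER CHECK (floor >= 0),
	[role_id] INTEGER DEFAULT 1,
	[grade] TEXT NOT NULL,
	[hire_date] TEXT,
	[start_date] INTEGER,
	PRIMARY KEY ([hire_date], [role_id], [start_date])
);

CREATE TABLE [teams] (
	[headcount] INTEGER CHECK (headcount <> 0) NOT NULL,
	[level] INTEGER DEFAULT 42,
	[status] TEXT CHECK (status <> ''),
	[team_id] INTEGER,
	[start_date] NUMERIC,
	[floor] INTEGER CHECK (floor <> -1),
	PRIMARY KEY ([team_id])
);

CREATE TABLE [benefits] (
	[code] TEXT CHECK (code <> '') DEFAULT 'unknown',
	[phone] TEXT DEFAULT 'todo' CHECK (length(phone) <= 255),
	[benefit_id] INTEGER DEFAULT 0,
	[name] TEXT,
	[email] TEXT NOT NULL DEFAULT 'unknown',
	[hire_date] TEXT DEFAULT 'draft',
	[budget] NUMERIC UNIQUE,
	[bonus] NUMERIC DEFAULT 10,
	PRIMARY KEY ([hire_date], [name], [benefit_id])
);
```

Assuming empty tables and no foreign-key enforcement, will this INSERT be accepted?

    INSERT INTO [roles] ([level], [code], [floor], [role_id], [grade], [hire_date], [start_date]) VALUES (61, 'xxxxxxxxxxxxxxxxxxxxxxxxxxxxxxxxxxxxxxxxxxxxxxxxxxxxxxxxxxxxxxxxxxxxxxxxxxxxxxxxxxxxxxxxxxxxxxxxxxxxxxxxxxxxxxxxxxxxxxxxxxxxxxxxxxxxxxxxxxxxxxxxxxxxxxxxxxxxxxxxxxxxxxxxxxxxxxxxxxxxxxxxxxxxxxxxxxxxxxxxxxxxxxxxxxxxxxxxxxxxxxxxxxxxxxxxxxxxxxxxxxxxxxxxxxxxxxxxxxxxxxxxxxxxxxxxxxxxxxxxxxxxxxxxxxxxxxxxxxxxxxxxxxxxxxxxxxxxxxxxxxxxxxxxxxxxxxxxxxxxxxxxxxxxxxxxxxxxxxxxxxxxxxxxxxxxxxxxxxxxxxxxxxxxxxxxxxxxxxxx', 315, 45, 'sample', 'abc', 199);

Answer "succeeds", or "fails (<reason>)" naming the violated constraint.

The value 'xxxxxxxxxxxxxxxxxxxxxxxxxxxxxxxxxxxxxxxxxxxxxxxxxxxxxxxxxxxxxxxxxxxxxxxxxxxxxxxxxxxxxxxxxxxxxxxxxxxxxxxxxxxxxxxxxxxxxxxxxxxxxxxxxxxxxxxxxxxxxxxxxxxxxxxxxxxxxxxxxxxxxxxxxxxxxxxxxxxxxxxxxxxxxxxxxxxxxxxxxxxxxxxxxxxxxxxxxxxxxxxxxxxxxxxxxxxxxxxxxxxxxxxxxxxxxxxxxxxxxxxxxxxxxxxxxxxxxxxxxxxxxxxxxxxxxxxxxxxxxxxxxxxxxxxxxxxxxxxxxxxxxxxxxxxxxxxxxxxxxxxxxxxxxxxxxxxxxxxxxxxxxxxxxxxxxxxxxxxxxxxxxxxxxxxxxxxxxxxx' for code violates CHECK (length(code) <= 100).

fails (CHECK on code)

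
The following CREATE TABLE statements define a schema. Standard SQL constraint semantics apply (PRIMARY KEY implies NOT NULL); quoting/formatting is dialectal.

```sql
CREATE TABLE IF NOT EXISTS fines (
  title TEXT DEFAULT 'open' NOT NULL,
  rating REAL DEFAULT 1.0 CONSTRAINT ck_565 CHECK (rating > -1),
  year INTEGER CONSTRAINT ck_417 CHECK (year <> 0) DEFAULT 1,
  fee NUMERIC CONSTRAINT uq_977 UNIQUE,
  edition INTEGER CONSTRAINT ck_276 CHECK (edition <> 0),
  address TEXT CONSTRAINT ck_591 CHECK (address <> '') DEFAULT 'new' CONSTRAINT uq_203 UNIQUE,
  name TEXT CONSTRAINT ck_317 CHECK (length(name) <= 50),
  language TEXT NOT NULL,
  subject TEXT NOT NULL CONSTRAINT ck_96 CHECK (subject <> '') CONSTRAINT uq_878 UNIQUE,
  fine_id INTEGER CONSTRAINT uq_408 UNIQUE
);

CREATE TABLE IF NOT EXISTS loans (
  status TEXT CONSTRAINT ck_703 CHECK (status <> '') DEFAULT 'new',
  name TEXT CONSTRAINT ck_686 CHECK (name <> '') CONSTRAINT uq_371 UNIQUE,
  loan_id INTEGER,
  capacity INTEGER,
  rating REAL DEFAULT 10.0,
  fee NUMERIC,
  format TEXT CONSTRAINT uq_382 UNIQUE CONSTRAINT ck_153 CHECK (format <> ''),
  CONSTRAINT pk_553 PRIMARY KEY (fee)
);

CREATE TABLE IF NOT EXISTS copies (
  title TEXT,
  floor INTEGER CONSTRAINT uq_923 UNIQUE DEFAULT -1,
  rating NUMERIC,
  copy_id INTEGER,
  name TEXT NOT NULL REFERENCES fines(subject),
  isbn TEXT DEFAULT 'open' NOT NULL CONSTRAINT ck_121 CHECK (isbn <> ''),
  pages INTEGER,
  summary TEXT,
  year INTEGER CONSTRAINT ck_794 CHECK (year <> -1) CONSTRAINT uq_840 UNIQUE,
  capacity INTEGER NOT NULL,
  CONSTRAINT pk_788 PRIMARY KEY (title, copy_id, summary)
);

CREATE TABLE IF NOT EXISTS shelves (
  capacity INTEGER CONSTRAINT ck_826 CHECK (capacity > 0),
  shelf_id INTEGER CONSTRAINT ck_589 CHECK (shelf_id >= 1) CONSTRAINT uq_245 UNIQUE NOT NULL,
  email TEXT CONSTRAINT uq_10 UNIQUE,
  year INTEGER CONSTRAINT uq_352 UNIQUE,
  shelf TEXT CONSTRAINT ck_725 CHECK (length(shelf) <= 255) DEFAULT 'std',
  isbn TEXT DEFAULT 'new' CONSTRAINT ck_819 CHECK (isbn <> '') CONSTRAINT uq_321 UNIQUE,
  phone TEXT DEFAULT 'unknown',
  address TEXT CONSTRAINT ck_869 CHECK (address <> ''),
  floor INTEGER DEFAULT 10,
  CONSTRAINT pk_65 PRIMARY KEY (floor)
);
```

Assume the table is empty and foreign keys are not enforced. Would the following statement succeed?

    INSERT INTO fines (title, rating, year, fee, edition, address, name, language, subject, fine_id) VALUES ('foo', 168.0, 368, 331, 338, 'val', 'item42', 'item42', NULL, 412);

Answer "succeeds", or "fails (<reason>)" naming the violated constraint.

fails (NOT NULL on subject)

subject is explicitly set to NULL, but subject is declared NOT NULL.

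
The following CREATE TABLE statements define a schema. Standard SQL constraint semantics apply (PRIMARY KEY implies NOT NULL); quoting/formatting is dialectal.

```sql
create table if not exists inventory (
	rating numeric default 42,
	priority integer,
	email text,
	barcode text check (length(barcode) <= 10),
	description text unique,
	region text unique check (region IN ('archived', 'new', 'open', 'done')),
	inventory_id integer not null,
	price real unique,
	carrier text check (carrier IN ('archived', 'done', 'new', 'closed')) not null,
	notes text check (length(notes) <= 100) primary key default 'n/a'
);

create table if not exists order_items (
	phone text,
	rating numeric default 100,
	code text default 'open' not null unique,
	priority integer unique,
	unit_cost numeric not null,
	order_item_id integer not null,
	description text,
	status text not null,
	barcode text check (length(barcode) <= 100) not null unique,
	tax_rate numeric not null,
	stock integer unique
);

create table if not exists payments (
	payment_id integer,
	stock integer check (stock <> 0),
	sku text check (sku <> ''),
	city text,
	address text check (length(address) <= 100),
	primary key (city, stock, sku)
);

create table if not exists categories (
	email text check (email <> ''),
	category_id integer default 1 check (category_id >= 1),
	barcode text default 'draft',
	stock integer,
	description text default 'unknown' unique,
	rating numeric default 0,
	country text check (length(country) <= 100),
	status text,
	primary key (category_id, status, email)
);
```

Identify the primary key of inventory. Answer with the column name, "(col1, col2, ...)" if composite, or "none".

notes

notes is declared PRIMARY KEY inline on the column.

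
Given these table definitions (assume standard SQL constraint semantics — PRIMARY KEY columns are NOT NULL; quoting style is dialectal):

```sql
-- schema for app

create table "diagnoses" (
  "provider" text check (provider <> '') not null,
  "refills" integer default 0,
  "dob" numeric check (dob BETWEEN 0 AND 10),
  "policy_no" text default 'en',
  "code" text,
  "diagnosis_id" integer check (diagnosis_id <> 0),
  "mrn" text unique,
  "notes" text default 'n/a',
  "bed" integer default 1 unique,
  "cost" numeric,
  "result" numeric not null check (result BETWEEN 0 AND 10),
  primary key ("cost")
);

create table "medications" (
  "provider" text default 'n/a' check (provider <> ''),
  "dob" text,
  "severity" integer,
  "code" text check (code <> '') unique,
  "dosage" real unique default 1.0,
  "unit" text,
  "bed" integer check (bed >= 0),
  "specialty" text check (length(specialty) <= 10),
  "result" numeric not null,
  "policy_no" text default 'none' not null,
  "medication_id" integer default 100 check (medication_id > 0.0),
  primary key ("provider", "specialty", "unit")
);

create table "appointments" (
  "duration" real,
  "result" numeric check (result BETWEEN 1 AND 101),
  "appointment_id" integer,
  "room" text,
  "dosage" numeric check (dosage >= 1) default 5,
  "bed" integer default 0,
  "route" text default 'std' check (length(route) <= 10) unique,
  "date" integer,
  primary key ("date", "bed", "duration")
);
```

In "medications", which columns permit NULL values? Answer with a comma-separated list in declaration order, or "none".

- provider: part of the PRIMARY KEY, which implies NOT NULL → not nullable.
- dob: no NOT NULL constraint applies → nullable.
- severity: no NOT NULL constraint applies → nullable.
- code: CHECK does not forbid NULL (a CHECK constraint passes when its expression is NULL) → nullable.
- dosage: UNIQUE does not imply NOT NULL → nullable.
- unit: part of the PRIMARY KEY, which implies NOT NULL → not nullable.
- bed: CHECK does not forbid NULL (a CHECK constraint passes when its expression is NULL) → nullable.
- specialty: part of the PRIMARY KEY, which implies NOT NULL → not nullable.
- result: declared NOT NULL → not nullable.
- policy_no: declared NOT NULL → not nullable.
- medication_id: CHECK does not forbid NULL (a CHECK constraint passes when its expression is NULL) → nullable.

dob, severity, code, dosage, bed, medication_id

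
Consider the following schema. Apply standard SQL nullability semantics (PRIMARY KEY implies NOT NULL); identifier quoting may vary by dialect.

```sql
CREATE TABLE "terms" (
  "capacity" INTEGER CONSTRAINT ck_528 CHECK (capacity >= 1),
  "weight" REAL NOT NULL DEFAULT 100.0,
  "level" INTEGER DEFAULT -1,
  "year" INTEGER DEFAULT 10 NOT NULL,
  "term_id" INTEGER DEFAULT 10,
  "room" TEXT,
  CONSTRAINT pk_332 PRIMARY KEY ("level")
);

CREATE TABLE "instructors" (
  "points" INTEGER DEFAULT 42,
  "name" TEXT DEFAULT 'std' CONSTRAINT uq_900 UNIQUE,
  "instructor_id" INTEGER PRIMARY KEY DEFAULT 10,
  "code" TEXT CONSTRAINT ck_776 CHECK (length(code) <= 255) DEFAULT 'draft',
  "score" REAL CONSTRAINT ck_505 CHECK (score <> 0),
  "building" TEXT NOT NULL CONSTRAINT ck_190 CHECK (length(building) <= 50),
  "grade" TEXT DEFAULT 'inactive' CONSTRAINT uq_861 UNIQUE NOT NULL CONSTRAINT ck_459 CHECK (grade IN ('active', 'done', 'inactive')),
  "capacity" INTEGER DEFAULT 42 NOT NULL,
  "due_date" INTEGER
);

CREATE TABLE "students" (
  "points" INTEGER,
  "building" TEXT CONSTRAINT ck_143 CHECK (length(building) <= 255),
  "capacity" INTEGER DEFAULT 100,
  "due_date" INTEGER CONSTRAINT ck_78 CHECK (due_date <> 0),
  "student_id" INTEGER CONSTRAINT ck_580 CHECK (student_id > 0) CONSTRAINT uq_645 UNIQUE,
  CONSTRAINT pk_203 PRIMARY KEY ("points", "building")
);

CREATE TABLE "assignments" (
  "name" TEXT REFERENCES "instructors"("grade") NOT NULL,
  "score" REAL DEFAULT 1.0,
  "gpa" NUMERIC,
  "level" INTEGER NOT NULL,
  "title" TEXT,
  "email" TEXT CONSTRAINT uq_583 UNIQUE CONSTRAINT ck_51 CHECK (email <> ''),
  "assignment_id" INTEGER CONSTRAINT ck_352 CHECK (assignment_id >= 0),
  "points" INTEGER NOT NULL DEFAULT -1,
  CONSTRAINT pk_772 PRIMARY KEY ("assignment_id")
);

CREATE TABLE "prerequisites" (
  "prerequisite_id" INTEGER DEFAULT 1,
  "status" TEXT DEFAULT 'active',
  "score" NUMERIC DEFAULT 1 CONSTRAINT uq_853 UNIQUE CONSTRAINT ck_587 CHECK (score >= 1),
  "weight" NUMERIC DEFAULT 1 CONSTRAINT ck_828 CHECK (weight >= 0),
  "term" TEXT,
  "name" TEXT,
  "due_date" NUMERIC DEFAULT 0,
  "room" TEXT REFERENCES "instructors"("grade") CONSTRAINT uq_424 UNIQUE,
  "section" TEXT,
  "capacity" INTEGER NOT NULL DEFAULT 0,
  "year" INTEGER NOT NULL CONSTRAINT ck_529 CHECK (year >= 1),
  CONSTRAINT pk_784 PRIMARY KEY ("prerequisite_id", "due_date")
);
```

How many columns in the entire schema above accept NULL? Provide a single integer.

22

terms: 3 nullable (capacity, term_id, room — PK (level) and explicit NOT NULL columns excluded).
instructors: 5 nullable (points, name, code, score, due_date — PK (instructor_id) and explicit NOT NULL columns excluded).
students: 3 nullable (capacity, due_date, student_id — PK (points, building) and explicit NOT NULL columns excluded).
assignments: 4 nullable (score, gpa, title, email — PK (assignment_id) and explicit NOT NULL columns excluded).
prerequisites: 7 nullable (status, score, weight, term, name, room, section — PK (prerequisite_id, due_date) and explicit NOT NULL columns excluded).
Total: 3 + 5 + 3 + 4 + 7 = 22.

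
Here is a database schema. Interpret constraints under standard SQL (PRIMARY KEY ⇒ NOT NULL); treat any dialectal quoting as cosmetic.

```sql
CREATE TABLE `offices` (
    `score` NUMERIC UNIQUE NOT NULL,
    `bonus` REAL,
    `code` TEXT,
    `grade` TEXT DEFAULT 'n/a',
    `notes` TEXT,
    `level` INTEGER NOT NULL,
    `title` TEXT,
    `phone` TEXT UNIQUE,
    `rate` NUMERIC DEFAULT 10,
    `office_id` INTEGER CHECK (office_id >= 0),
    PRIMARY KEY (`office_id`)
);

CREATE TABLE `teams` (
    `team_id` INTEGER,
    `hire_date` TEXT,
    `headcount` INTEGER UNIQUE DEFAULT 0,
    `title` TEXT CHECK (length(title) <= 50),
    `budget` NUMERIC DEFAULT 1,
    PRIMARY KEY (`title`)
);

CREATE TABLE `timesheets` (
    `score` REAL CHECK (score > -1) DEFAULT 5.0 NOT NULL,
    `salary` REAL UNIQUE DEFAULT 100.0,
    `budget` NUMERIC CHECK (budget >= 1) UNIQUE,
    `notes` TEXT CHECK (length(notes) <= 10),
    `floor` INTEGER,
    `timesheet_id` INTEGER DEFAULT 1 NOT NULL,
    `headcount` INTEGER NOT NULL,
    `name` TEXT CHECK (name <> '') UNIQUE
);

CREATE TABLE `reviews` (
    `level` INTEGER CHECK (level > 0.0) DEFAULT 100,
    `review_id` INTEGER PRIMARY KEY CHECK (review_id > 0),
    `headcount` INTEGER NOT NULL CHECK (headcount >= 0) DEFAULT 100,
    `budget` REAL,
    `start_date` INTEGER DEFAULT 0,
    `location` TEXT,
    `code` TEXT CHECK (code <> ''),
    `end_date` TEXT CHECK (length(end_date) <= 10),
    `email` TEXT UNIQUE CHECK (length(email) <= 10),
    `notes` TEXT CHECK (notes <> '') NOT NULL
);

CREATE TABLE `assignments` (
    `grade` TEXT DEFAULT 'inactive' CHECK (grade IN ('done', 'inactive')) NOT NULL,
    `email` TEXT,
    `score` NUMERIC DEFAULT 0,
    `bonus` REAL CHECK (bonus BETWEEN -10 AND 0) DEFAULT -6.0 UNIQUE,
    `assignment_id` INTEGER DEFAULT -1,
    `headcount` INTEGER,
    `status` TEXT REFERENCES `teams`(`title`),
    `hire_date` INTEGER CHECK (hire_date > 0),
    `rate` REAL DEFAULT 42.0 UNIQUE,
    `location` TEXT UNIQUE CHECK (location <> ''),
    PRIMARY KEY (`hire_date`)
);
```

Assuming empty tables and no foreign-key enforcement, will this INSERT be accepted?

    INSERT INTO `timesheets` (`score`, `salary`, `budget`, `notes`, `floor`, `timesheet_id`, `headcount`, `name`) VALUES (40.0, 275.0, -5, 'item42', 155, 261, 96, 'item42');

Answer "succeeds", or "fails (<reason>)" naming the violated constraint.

The value -5 for budget violates CHECK (budget >= 1).

fails (CHECK on budget)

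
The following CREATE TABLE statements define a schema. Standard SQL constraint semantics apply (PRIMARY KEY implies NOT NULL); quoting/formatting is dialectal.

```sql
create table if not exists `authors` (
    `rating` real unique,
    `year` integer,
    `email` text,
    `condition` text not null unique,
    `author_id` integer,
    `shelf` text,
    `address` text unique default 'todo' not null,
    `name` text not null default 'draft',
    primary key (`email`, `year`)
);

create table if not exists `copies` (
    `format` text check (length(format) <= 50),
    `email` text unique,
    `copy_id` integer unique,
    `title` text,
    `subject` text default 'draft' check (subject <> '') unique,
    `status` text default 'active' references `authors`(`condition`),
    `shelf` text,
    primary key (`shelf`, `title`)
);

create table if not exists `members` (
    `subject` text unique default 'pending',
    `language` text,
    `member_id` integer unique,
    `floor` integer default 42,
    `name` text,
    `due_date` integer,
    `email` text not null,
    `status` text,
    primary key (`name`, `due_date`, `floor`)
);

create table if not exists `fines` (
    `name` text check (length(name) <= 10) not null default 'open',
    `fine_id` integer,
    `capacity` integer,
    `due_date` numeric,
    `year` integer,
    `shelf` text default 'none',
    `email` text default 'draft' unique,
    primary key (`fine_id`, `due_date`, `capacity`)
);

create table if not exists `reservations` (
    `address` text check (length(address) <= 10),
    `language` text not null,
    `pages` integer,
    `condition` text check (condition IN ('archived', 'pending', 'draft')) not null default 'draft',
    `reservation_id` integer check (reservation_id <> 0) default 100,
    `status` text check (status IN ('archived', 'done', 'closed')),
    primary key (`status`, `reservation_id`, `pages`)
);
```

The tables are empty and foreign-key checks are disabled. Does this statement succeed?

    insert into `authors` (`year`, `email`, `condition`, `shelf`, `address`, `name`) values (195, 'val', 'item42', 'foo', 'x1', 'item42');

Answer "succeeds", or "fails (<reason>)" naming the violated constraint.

NOT NULL columns: address is supplied; condition is supplied; email is supplied; name is supplied; year is supplied.
No constraint is violated.

succeeds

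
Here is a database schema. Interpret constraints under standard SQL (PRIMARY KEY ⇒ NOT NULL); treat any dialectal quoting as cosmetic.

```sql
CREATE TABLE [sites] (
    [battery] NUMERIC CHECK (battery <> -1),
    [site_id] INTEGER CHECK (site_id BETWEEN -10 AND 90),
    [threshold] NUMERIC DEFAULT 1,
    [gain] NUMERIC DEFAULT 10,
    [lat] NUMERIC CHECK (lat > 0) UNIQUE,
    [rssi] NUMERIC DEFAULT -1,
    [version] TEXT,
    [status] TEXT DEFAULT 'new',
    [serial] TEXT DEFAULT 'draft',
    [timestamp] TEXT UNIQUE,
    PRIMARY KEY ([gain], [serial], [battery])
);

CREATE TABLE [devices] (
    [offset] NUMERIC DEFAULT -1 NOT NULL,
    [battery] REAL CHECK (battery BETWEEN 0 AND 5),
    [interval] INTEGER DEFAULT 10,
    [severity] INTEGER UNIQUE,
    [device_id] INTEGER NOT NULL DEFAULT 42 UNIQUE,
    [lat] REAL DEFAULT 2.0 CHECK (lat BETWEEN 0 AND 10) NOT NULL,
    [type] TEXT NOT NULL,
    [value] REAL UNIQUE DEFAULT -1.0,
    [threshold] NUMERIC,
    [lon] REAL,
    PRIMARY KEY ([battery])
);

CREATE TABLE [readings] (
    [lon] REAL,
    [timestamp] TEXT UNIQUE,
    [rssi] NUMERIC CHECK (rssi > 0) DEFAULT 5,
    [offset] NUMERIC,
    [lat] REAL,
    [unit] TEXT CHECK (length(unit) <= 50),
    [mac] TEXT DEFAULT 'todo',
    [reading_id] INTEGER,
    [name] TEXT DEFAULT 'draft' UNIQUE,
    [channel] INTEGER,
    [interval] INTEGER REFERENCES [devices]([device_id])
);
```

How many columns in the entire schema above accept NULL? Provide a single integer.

23

sites: 7 nullable (site_id, threshold, lat, rssi, version, status, timestamp — PK (gain, serial, battery) and explicit NOT NULL columns excluded).
devices: 5 nullable (interval, severity, value, threshold, lon — PK (battery) and explicit NOT NULL columns excluded).
readings: 11 nullable (lon, timestamp, rssi, offset, lat, unit, mac, reading_id, name, channel, interval — PK none and explicit NOT NULL columns excluded).
Total: 7 + 5 + 11 = 23.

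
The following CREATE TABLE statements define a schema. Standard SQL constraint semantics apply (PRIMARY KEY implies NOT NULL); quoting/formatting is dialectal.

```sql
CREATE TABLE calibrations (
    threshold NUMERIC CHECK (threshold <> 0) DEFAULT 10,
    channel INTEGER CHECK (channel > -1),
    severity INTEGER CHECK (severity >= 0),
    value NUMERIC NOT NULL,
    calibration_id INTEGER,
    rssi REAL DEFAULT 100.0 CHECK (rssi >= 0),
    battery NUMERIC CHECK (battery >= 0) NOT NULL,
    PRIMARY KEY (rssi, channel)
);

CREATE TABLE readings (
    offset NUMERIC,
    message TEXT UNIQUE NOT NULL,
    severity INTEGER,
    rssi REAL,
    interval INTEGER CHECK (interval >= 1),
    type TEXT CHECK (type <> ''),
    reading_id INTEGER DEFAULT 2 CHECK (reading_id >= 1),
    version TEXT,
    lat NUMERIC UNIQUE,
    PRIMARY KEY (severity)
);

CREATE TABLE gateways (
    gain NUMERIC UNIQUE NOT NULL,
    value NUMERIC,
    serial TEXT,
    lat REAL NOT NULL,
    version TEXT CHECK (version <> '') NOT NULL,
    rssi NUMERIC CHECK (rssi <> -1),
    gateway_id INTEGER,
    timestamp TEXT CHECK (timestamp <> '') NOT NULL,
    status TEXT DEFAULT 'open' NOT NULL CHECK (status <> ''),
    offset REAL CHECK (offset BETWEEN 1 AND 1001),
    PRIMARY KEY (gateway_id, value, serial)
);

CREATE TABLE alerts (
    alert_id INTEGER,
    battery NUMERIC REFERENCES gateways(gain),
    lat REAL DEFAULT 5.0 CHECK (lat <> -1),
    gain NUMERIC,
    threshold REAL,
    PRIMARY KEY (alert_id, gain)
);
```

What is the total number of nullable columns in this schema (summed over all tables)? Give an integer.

15

calibrations: 3 nullable (threshold, severity, calibration_id — PK (rssi, channel) and explicit NOT NULL columns excluded).
readings: 7 nullable (offset, rssi, interval, type, reading_id, version, lat — PK (severity) and explicit NOT NULL columns excluded).
gateways: 2 nullable (rssi, offset — PK (gateway_id, value, serial) and explicit NOT NULL columns excluded).
alerts: 3 nullable (battery, lat, threshold — PK (alert_id, gain) and explicit NOT NULL columns excluded).
Total: 3 + 7 + 2 + 3 = 15.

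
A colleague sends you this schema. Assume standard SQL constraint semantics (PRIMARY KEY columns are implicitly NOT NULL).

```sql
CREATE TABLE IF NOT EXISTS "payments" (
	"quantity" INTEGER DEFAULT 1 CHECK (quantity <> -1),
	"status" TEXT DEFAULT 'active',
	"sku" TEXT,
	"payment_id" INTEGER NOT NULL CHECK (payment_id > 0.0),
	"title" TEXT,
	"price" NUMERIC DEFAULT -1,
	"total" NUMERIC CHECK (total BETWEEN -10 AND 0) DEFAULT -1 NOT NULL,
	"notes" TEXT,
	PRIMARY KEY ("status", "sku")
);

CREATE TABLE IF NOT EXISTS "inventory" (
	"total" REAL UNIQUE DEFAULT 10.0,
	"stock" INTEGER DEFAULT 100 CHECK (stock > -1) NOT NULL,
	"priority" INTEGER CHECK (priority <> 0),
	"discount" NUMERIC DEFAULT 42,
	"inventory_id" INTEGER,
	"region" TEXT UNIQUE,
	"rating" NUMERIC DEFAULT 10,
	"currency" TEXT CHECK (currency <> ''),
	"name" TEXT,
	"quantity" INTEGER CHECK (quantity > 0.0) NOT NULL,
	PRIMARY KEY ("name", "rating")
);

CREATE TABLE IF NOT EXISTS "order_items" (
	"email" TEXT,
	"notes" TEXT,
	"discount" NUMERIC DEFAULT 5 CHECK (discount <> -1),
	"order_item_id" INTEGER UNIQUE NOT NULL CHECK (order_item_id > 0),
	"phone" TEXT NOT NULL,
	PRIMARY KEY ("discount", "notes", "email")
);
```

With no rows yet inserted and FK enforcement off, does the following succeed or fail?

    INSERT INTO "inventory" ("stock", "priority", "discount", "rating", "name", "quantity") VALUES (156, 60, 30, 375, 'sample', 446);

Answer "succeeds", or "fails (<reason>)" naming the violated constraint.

NOT NULL columns: name is supplied; quantity is supplied; rating is supplied; stock is supplied.
CHECK constraints: 156 satisfies (stock > -1); 60 satisfies (priority <> 0); 446 satisfies (quantity > 0.0).
No constraint is violated.

succeeds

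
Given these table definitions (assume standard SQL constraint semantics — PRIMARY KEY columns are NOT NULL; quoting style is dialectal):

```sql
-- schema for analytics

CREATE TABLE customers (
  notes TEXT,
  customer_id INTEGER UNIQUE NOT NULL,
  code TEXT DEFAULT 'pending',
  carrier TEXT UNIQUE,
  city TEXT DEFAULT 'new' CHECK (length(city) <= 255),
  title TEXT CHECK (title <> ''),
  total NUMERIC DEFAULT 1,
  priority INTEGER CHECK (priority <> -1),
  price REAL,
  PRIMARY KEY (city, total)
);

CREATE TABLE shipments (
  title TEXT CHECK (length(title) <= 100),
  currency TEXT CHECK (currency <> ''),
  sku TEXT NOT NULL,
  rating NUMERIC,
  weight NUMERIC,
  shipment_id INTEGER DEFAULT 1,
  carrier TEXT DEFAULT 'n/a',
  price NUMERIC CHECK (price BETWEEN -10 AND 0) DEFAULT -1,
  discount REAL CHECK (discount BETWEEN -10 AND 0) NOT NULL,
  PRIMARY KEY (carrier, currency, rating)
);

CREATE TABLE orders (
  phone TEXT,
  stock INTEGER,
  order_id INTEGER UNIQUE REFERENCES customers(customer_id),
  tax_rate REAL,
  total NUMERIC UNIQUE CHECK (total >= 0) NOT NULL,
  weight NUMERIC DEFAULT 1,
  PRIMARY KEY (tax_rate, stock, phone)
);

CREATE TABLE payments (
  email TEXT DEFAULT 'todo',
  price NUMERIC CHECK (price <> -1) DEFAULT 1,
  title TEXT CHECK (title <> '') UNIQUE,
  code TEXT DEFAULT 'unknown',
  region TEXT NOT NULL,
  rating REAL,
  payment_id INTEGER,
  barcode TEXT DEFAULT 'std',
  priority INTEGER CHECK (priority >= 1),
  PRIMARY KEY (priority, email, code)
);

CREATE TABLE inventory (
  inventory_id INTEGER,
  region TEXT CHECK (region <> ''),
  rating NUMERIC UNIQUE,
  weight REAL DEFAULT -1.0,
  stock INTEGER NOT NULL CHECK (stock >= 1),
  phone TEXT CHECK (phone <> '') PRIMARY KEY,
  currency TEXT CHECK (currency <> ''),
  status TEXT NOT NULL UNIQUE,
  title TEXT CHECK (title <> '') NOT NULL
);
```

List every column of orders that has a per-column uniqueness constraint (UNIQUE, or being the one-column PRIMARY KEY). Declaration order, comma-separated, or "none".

order_id, total

- phone: part of a composite PRIMARY KEY — only the tuple is unique, not this column on its own.
- stock: part of a composite PRIMARY KEY — only the tuple is unique, not this column on its own.
- order_id: declared UNIQUE → unique.
- tax_rate: part of a composite PRIMARY KEY — only the tuple is unique, not this column on its own.
- total: declared UNIQUE → unique.
- weight: no UNIQUE or single-column PK constraint.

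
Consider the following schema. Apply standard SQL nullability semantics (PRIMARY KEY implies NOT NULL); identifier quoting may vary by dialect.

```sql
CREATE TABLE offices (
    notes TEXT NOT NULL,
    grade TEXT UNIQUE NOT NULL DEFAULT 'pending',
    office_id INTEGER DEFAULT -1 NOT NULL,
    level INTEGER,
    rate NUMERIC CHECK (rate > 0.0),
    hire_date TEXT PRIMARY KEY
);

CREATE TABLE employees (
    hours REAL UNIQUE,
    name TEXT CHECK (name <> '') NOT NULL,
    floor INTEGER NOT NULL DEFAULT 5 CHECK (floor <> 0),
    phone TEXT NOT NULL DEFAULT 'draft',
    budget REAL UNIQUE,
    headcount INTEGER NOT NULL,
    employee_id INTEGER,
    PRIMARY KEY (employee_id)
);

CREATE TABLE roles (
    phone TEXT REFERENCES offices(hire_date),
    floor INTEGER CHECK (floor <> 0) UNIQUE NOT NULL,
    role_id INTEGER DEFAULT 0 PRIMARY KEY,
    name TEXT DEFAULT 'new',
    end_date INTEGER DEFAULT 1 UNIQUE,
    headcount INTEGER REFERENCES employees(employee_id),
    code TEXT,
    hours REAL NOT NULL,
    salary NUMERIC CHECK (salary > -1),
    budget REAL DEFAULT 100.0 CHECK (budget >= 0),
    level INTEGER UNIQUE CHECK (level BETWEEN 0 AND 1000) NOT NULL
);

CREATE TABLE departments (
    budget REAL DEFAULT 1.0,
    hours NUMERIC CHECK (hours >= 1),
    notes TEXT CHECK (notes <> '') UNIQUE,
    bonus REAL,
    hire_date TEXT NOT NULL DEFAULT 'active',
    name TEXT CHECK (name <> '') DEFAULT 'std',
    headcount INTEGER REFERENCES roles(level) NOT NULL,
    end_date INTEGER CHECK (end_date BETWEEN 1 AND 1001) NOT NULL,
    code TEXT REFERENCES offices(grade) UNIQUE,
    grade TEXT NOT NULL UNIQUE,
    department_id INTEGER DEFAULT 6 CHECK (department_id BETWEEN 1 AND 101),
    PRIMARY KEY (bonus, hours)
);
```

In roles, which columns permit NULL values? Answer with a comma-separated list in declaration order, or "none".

phone, name, end_date, headcount, code, salary, budget

- phone: a foreign key column may be NULL unless separately constrained → nullable.
- floor: declared NOT NULL → not nullable.
- role_id: part of the PRIMARY KEY, which implies NOT NULL → not nullable.
- name: DEFAULT only fills an omitted column; an explicit NULL is still allowed → nullable.
- end_date: UNIQUE does not imply NOT NULL → nullable.
- headcount: a foreign key column may be NULL unless separately constrained → nullable.
- code: no NOT NULL constraint applies → nullable.
- hours: declared NOT NULL → not nullable.
- salary: CHECK does not forbid NULL (a CHECK constraint passes when its expression is NULL) → nullable.
- budget: CHECK does not forbid NULL (a CHECK constraint passes when its expression is NULL) → nullable.
- level: declared NOT NULL → not nullable.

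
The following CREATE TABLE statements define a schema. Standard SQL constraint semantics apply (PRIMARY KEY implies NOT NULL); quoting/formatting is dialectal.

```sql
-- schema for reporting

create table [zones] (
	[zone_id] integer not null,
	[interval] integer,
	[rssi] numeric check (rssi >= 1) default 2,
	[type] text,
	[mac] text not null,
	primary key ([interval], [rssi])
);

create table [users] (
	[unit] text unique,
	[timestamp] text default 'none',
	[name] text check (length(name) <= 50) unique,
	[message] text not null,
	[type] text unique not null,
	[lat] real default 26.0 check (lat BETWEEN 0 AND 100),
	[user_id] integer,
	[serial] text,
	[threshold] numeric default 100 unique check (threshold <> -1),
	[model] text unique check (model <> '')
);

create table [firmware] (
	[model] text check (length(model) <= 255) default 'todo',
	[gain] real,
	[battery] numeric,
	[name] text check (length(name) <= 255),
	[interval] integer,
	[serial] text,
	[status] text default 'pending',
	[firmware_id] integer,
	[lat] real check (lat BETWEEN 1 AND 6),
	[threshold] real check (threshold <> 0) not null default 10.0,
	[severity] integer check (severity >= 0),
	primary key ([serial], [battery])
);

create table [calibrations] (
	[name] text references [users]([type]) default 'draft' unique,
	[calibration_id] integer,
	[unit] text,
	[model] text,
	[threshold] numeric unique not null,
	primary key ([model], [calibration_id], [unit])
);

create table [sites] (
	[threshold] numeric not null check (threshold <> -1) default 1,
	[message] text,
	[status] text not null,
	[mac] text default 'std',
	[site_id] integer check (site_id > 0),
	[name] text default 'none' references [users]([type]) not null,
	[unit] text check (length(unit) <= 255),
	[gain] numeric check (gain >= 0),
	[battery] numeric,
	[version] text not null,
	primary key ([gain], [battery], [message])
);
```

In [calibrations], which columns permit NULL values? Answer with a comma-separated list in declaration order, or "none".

- name: a foreign key column may be NULL unless separately constrained → nullable.
- calibration_id: part of the PRIMARY KEY, which implies NOT NULL → not nullable.
- unit: part of the PRIMARY KEY, which implies NOT NULL → not nullable.
- model: part of the PRIMARY KEY, which implies NOT NULL → not nullable.
- threshold: declared NOT NULL → not nullable.

name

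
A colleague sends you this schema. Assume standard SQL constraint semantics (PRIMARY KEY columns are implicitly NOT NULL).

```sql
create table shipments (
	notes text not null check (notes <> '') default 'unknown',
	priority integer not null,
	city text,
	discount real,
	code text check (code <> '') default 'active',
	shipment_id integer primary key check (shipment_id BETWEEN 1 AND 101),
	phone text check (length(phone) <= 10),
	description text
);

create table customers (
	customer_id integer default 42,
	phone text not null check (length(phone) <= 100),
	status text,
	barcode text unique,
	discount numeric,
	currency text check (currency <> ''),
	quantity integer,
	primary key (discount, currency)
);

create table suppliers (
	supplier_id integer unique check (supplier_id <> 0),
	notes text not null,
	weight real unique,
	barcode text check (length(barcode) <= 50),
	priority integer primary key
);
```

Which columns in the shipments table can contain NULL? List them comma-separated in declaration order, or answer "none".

city, discount, code, phone, description

- notes: declared NOT NULL → not nullable.
- priority: declared NOT NULL → not nullable.
- city: no NOT NULL constraint applies → nullable.
- discount: no NOT NULL constraint applies → nullable.
- code: CHECK does not forbid NULL (a CHECK constraint passes when its expression is NULL) → nullable.
- shipment_id: part of the PRIMARY KEY, which implies NOT NULL → not nullable.
- phone: CHECK does not forbid NULL (a CHECK constraint passes when its expression is NULL) → nullable.
- description: no NOT NULL constraint applies → nullable.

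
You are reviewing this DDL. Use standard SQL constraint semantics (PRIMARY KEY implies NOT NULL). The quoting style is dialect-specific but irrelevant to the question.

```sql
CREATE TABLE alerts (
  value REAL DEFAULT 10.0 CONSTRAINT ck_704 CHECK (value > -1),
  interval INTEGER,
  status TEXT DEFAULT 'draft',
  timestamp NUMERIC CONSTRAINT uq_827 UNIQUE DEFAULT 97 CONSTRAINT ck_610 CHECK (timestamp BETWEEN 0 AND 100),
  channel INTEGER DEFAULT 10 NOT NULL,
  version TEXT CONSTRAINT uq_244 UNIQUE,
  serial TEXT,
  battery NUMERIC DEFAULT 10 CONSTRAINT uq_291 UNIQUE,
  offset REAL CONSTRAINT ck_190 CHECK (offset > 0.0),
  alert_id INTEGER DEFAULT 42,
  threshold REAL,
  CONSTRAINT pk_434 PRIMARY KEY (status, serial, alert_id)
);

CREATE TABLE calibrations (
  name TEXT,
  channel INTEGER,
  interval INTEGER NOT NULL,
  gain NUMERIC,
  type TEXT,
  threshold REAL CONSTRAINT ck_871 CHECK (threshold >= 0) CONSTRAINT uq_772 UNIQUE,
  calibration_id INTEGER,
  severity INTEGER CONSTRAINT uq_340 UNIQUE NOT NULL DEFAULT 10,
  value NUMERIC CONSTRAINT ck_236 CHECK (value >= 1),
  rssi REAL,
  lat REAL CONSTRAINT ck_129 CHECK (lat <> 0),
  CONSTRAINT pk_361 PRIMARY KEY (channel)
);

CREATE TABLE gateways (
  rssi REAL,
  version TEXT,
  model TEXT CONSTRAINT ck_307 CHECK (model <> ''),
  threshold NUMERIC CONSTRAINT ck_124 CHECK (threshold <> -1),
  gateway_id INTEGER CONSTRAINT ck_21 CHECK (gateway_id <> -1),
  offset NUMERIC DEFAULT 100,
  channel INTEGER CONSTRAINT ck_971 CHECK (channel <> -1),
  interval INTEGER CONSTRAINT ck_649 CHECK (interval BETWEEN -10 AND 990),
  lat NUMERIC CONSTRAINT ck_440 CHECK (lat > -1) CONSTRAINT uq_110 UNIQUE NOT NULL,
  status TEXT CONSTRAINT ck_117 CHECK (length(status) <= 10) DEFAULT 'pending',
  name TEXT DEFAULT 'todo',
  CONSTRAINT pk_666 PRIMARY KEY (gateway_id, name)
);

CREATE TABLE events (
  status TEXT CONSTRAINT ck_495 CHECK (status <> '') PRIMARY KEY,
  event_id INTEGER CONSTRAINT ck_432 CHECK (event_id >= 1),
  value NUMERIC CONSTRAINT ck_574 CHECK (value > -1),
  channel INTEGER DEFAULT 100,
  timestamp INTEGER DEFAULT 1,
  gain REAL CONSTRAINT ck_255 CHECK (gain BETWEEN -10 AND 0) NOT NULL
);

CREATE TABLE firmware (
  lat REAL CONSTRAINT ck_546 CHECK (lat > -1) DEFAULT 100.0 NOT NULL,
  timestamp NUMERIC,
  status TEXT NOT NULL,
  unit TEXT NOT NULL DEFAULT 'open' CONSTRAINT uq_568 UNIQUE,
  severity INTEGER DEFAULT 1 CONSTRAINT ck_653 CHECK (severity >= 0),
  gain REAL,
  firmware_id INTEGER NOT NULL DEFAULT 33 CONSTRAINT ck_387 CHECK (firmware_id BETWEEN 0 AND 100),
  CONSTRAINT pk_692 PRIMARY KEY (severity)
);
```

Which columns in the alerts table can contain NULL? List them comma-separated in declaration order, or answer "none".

value, interval, timestamp, version, battery, offset, threshold

- value: CHECK does not forbid NULL (a CHECK constraint passes when its expression is NULL) → nullable.
- interval: no NOT NULL constraint applies → nullable.
- status: part of the PRIMARY KEY, which implies NOT NULL → not nullable.
- timestamp: CHECK does not forbid NULL (a CHECK constraint passes when its expression is NULL) → nullable.
- channel: declared NOT NULL → not nullable.
- version: UNIQUE does not imply NOT NULL → nullable.
- serial: part of the PRIMARY KEY, which implies NOT NULL → not nullable.
- battery: UNIQUE does not imply NOT NULL → nullable.
- offset: CHECK does not forbid NULL (a CHECK constraint passes when its expression is NULL) → nullable.
- alert_id: part of the PRIMARY KEY, which implies NOT NULL → not nullable.
- threshold: no NOT NULL constraint applies → nullable.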